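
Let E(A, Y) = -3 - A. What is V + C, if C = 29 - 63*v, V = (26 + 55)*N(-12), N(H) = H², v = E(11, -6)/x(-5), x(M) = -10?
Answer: 58024/5 ≈ 11605.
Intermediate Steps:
v = 7/5 (v = (-3 - 1*11)/(-10) = (-3 - 11)*(-⅒) = -14*(-⅒) = 7/5 ≈ 1.4000)
V = 11664 (V = (26 + 55)*(-12)² = 81*144 = 11664)
C = -296/5 (C = 29 - 63*7/5 = 29 - 441/5 = -296/5 ≈ -59.200)
V + C = 11664 - 296/5 = 58024/5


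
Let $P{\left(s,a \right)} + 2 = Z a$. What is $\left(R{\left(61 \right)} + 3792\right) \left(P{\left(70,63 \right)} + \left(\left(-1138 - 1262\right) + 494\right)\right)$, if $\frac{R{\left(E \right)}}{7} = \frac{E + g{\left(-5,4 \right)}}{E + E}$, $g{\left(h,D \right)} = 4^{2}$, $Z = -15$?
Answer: $- \frac{1321404039}{122} \approx -1.0831 \cdot 10^{7}$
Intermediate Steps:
$P{\left(s,a \right)} = -2 - 15 a$
$g{\left(h,D \right)} = 16$
$R{\left(E \right)} = \frac{7 \left(16 + E\right)}{2 E}$ ($R{\left(E \right)} = 7 \frac{E + 16}{E + E} = 7 \frac{16 + E}{2 E} = \frac{7 \left(16 + E\right)}{2 E}$)
$\left(R{\left(61 \right)} + 3792\right) \left(P{\left(70,63 \right)} + \left(\left(-1138 - 1262\right) + 494\right)\right) = \left(\left(\frac{7}{2} + \frac{56}{61}\right) + 3792\right) \left(\left(-2 - 945\right) + \left(\left(-1138 - 1262\right) + 494\right)\right) = \left(\left(\frac{7}{2} + 56 \cdot \frac{1}{61}\right) + 3792\right) \left(\left(-2 - 945\right) + \left(-2400 + 494\right)\right) = \left(\left(\frac{7}{2} + \frac{56}{61}\right) + 3792\right) \left(-947 - 1906\right) = \left(\frac{539}{122} + 3792\right) \left(-2853\right) = \frac{463163}{122} \left(-2853\right) = - \frac{1321404039}{122}$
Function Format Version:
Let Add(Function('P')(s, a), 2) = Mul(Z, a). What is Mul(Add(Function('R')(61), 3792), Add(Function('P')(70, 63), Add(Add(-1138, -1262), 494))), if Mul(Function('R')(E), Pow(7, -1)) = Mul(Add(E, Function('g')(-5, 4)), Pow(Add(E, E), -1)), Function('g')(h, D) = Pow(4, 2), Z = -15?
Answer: Rational(-1321404039, 122) ≈ -1.0831e+7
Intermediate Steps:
Function('P')(s, a) = Add(-2, Mul(-15, a))
Function('g')(h, D) = 16
Function('R')(E) = Mul(Rational(7, 2), Pow(E, -1), Add(16, E)) (Function('R')(E) = Mul(7, Mul(Add(E, 16), Pow(Add(E, E), -1))) = Mul(7, Mul(Add(16, E), Pow(Mul(2, E), -1))) = Mul(7, Mul(Add(16, E), Mul(Rational(1, 2), Pow(E, -1)))) = Mul(7, Mul(Rational(1, 2), Pow(E, -1), Add(16, E))) = Mul(Rational(7, 2), Pow(E, -1), Add(16, E)))
Mul(Add(Function('R')(61), 3792), Add(Function('P')(70, 63), Add(Add(-1138, -1262), 494))) = Mul(Add(Add(Rational(7, 2), Mul(56, Pow(61, -1))), 3792), Add(Add(-2, Mul(-15, 63)), Add(Add(-1138, -1262), 494))) = Mul(Add(Add(Rational(7, 2), Mul(56, Rational(1, 61))), 3792), Add(Add(-2, -945), Add(-2400, 494))) = Mul(Add(Add(Rational(7, 2), Rational(56, 61)), 3792), Add(-947, -1906)) = Mul(Add(Rational(539, 122), 3792), -2853) = Mul(Rational(463163, 122), -2853) = Rational(-1321404039, 122)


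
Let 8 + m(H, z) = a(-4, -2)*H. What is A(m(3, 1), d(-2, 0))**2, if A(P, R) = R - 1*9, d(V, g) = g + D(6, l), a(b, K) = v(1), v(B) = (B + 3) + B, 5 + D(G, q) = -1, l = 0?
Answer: 225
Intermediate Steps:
D(G, q) = -6 (D(G, q) = -5 - 1 = -6)
v(B) = 3 + 2*B (v(B) = (3 + B) + B = 3 + 2*B)
a(b, K) = 5 (a(b, K) = 3 + 2*1 = 3 + 2 = 5)
m(H, z) = -8 + 5*H
d(V, g) = -6 + g (d(V, g) = g - 6 = -6 + g)
A(P, R) = -9 + R (A(P, R) = R - 9 = -9 + R)
A(m(3, 1), d(-2, 0))**2 = (-9 + (-6 + 0))**2 = (-9 - 6)**2 = (-15)**2 = 225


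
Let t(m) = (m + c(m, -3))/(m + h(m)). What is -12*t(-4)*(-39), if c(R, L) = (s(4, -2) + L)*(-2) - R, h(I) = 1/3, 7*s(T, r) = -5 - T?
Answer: -84240/77 ≈ -1094.0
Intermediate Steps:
s(T, r) = -5/7 - T/7 (s(T, r) = (-5 - T)/7 = -5/7 - T/7)
h(I) = ⅓
c(R, L) = 18/7 - R - 2*L (c(R, L) = ((-5/7 - ⅐*4) + L)*(-2) - R = ((-5/7 - 4/7) + L)*(-2) - R = (-9/7 + L)*(-2) - R = (18/7 - 2*L) - R = 18/7 - R - 2*L)
t(m) = 60/(7*(⅓ + m)) (t(m) = (m + (18/7 - m - 2*(-3)))/(m + ⅓) = (m + (18/7 - m + 6))/(⅓ + m) = (m + (60/7 - m))/(⅓ + m) = 60/(7*(⅓ + m)))
-12*t(-4)*(-39) = -2160/(7*(1 + 3*(-4)))*(-39) = -2160/(7*(1 - 12))*(-39) = -2160/(7*(-11))*(-39) = -2160*(-1)/(7*11)*(-39) = -12*(-180/77)*(-39) = (2160/77)*(-39) = -84240/77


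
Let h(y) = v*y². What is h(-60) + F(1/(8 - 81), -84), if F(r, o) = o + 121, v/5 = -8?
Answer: -143963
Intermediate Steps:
v = -40 (v = 5*(-8) = -40)
h(y) = -40*y²
F(r, o) = 121 + o
h(-60) + F(1/(8 - 81), -84) = -40*(-60)² + (121 - 84) = -40*3600 + 37 = -144000 + 37 = -143963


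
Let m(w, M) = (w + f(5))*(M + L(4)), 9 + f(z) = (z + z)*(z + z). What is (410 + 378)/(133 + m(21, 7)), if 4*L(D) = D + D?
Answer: 788/1141 ≈ 0.69062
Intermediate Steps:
L(D) = D/2 (L(D) = (D + D)/4 = (2*D)/4 = D/2)
f(z) = -9 + 4*z**2 (f(z) = -9 + (z + z)*(z + z) = -9 + (2*z)*(2*z) = -9 + 4*z**2)
m(w, M) = (2 + M)*(91 + w) (m(w, M) = (w + (-9 + 4*5**2))*(M + (1/2)*4) = (w + (-9 + 4*25))*(M + 2) = (w + (-9 + 100))*(2 + M) = (w + 91)*(2 + M) = (91 + w)*(2 + M) = (2 + M)*(91 + w))
(410 + 378)/(133 + m(21, 7)) = (410 + 378)/(133 + (182 + 2*21 + 91*7 + 7*21)) = 788/(133 + (182 + 42 + 637 + 147)) = 788/(133 + 1008) = 788/1141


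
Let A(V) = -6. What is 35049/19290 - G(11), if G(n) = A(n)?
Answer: 50263/6430 ≈ 7.8170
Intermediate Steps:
G(n) = -6
35049/19290 - G(11) = 35049/19290 - 1*(-6) = 35049*(1/19290) + 6 = 11683/6430 + 6 = 50263/6430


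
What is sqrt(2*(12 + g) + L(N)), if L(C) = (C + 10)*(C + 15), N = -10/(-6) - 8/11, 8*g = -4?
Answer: 37*sqrt(157)/33 ≈ 14.049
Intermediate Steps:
g = -1/2 (g = (1/8)*(-4) = -1/2 ≈ -0.50000)
N = 31/33 (N = -10*(-1/6) - 8*1/11 = 5/3 - 8/11 = 31/33 ≈ 0.93939)
L(C) = (10 + C)*(15 + C)
sqrt(2*(12 + g) + L(N)) = sqrt(2*(12 - 1/2) + (150 + (31/33)**2 + 25*(31/33))) = sqrt(2*(23/2) + (150 + 961/1089 + 775/33)) = sqrt(23 + 189886/1089) = sqrt(214933/1089) = 37*sqrt(157)/33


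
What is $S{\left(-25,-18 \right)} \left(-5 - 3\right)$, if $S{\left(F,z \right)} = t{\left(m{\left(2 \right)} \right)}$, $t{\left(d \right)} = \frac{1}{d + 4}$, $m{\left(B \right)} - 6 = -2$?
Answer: $-1$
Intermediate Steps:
$m{\left(B \right)} = 4$ ($m{\left(B \right)} = 6 - 2 = 4$)
$t{\left(d \right)} = \frac{1}{4 + d}$
$S{\left(F,z \right)} = \frac{1}{8}$ ($S{\left(F,z \right)} = \frac{1}{4 + 4} = \frac{1}{8}$)
$S{\left(-25,-18 \right)} \left(-5 - 3\right) = \frac{-5 - 3}{8} = \frac{1}{8} \left(-8\right) = -1$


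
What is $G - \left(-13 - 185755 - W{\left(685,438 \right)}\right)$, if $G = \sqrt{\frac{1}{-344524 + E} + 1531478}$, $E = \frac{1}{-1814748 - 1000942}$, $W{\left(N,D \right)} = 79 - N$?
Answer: $185162 + \frac{2 \sqrt{360295974306782889835347397887}}{970072781561} \approx 1.864 \cdot 10^{5}$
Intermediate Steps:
$E = - \frac{1}{2815690}$ ($E = \frac{1}{-2815690} = - \frac{1}{2815690} \approx -3.5515 \cdot 10^{-7}$)
$G = \frac{2 \sqrt{360295974306782889835347397887}}{970072781561}$ ($G = \sqrt{\frac{1}{-344524 - \frac{1}{2815690}} + 1531478} = \sqrt{\frac{1}{- \frac{970072781561}{2815690}} + 1531478} = \sqrt{- \frac{2815690}{970072781561} + 1531478} = \sqrt{\frac{1485645123356661468}{970072781561}} = \frac{2 \sqrt{360295974306782889835347397887}}{970072781561} \approx 1237.5$)
$G - \left(-13 - 185755 - W{\left(685,438 \right)}\right) = \frac{2 \sqrt{360295974306782889835347397887}}{970072781561} + \left(\left(79 - 685\right) - \left(383 \left(-485\right) - 13\right)\right) = \frac{2 \sqrt{360295974306782889835347397887}}{970072781561} + \left(\left(79 - 685\right) - \left(-185755 - 13\right)\right) = \frac{2 \sqrt{360295974306782889835347397887}}{970072781561} - -185162 = \frac{2 \sqrt{360295974306782889835347397887}}{970072781561} + \left(-606 + 185768\right) = \frac{2 \sqrt{360295974306782889835347397887}}{970072781561} + 185162 = 185162 + \frac{2 \sqrt{360295974306782889835347397887}}{970072781561}$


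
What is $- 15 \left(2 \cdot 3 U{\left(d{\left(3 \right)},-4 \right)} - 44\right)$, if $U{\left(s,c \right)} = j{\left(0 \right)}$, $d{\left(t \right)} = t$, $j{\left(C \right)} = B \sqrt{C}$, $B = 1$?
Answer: $660$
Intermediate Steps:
$j{\left(C \right)} = \sqrt{C}$ ($j{\left(C \right)} = 1 \sqrt{C} = \sqrt{C}$)
$U{\left(s,c \right)} = 0$ ($U{\left(s,c \right)} = \sqrt{0} = 0$)
$- 15 \left(2 \cdot 3 U{\left(d{\left(3 \right)},-4 \right)} - 44\right) = - 15 \left(2 \cdot 3 \cdot 0 - 44\right) = - 15 \left(6 \cdot 0 - 44\right) = - 15 \left(0 - 44\right) = \left(-15\right) \left(-44\right) = 660$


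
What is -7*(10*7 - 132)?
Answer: 434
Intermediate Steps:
-7*(10*7 - 132) = -7*(70 - 132) = -7*(-62) = 434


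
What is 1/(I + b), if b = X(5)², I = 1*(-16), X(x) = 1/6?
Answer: -36/575 ≈ -0.062609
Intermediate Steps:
X(x) = ⅙
I = -16
b = 1/36 (b = (⅙)² = 1/36 ≈ 0.027778)
1/(I + b) = 1/(-16 + 1/36) = 1/(-575/36) = -36/575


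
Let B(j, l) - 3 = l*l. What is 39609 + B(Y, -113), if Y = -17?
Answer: 52381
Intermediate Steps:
B(j, l) = 3 + l**2 (B(j, l) = 3 + l*l = 3 + l**2)
39609 + B(Y, -113) = 39609 + (3 + (-113)**2) = 39609 + (3 + 12769) = 39609 + 12772 = 52381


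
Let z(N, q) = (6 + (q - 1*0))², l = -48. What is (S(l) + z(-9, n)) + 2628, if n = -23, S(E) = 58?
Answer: 2975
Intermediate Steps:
z(N, q) = (6 + q)² (z(N, q) = (6 + (q + 0))² = (6 + q)²)
(S(l) + z(-9, n)) + 2628 = (58 + (6 - 23)²) + 2628 = (58 + (-17)²) + 2628 = (58 + 289) + 2628 = 347 + 2628 = 2975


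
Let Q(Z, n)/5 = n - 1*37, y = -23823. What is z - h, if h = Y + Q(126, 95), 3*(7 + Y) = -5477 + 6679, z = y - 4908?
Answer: -88244/3 ≈ -29415.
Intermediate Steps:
Q(Z, n) = -185 + 5*n (Q(Z, n) = 5*(n - 1*37) = 5*(n - 37) = 5*(-37 + n) = -185 + 5*n)
z = -28731 (z = -23823 - 4908 = -28731)
Y = 1181/3 (Y = -7 + (-5477 + 6679)/3 = -7 + (⅓)*1202 = -7 + 1202/3 = 1181/3 ≈ 393.67)
h = 2051/3 (h = 1181/3 + (-185 + 5*95) = 1181/3 + (-185 + 475) = 1181/3 + 290 = 2051/3 ≈ 683.67)
z - h = -28731 - 1*2051/3 = -28731 - 2051/3 = -88244/3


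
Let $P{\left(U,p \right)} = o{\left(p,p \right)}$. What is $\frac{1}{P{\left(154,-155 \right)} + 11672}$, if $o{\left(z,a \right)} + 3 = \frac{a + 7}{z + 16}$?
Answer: $\frac{139}{1622139} \approx 8.5689 \cdot 10^{-5}$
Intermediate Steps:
$o{\left(z,a \right)} = -3 + \frac{7 + a}{16 + z}$ ($o{\left(z,a \right)} = -3 + \frac{a + 7}{z + 16} = -3 + \frac{7 + a}{16 + z}$)
$P{\left(U,p \right)} = \frac{-41 - 2 p}{16 + p}$ ($P{\left(U,p \right)} = \frac{-41 + p - 3 p}{16 + p} = \frac{-41 - 2 p}{16 + p}$)
$\frac{1}{P{\left(154,-155 \right)} + 11672} = \frac{1}{\frac{-41 - -310}{16 - 155} + 11672} = \frac{1}{\frac{-41 + 310}{-139} + 11672} = \frac{1}{\left(- \frac{1}{139}\right) 269 + 11672} = \frac{1}{- \frac{269}{139} + 11672} = \frac{1}{\frac{1622139}{139}} = \frac{139}{1622139}$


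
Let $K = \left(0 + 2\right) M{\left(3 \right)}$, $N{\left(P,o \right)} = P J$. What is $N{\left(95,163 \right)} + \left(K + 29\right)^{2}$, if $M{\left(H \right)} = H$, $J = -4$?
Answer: $845$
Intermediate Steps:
$N{\left(P,o \right)} = - 4 P$ ($N{\left(P,o \right)} = P \left(-4\right) = - 4 P$)
$K = 6$ ($K = \left(0 + 2\right) 3 = 2 \cdot 3 = 6$)
$N{\left(95,163 \right)} + \left(K + 29\right)^{2} = \left(-4\right) 95 + \left(6 + 29\right)^{2} = -380 + 35^{2} = -380 + 1225 = 845$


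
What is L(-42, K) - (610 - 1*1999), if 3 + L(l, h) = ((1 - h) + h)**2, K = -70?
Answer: 1387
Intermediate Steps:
L(l, h) = -2 (L(l, h) = -3 + ((1 - h) + h)**2 = -3 + 1**2 = -3 + 1 = -2)
L(-42, K) - (610 - 1*1999) = -2 - (610 - 1*1999) = -2 - (610 - 1999) = -2 - 1*(-1389) = -2 + 1389 = 1387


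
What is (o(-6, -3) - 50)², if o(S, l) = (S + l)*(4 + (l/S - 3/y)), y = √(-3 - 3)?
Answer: 32275/4 + 1629*I*√6/2 ≈ 8068.8 + 1995.1*I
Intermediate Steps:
y = I*√6 (y = √(-6) = I*√6 ≈ 2.4495*I)
o(S, l) = (S + l)*(4 + l/S + I*√6/2) (o(S, l) = (S + l)*(4 + (l/S - 3*(-I*√6/6))) = (S + l)*(4 + (l/S - (-1)*I*√6/2)) = (S + l)*(4 + (l/S + I*√6/2)) = (S + l)*(4 + l/S + I*√6/2))
(o(-6, -3) - 50)² = (((-3)² + (½)*(-6)*(8*(-6) + 10*(-3) + I*(-6)*√6 + I*(-3)*√6))/(-6) - 50)² = (-(9 + (½)*(-6)*(-48 - 30 - 6*I*√6 - 3*I*√6))/6 - 50)² = (-(9 + (½)*(-6)*(-78 - 9*I*√6))/6 - 50)² = (-(9 + (234 + 27*I*√6))/6 - 50)² = (-(243 + 27*I*√6)/6 - 50)² = ((-81/2 - 9*I*√6/2) - 50)² = (-181/2 - 9*I*√6/2)²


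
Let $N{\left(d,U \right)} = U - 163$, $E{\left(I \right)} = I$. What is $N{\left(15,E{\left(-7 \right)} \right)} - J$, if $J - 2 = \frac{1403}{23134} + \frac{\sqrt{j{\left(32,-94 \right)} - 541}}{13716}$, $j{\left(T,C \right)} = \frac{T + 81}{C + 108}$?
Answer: $- \frac{3980451}{23134} - \frac{i \sqrt{11606}}{64008} \approx -172.06 - 0.0016831 i$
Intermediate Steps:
$N{\left(d,U \right)} = -163 + U$
$j{\left(T,C \right)} = \frac{81 + T}{108 + C}$
$J = \frac{47671}{23134} + \frac{i \sqrt{11606}}{64008}$ ($J = 2 + \left(\frac{1403}{23134} + \frac{\sqrt{\frac{81 + 32}{108 - 94} - 541}}{13716}\right) = 2 + \left(1403 \cdot \frac{1}{23134} + \sqrt{\frac{1}{14} \cdot 113 - 541} \cdot \frac{1}{13716}\right) = 2 + \left(\frac{1403}{23134} + \sqrt{\frac{1}{14} \cdot 113 - 541} \cdot \frac{1}{13716}\right) = 2 + \left(\frac{1403}{23134} + \sqrt{\frac{113}{14} - 541} \cdot \frac{1}{13716}\right) = 2 + \left(\frac{1403}{23134} + \sqrt{- \frac{7461}{14}} \cdot \frac{1}{13716}\right) = 2 + \left(\frac{1403}{23134} + \frac{3 i \sqrt{11606}}{14} \cdot \frac{1}{13716}\right) = 2 + \left(\frac{1403}{23134} + \frac{i \sqrt{11606}}{64008}\right) = \frac{47671}{23134} + \frac{i \sqrt{11606}}{64008} \approx 2.0606 + 0.0016831 i$)
$N{\left(15,E{\left(-7 \right)} \right)} - J = \left(-163 - 7\right) - \left(\frac{47671}{23134} + \frac{i \sqrt{11606}}{64008}\right) = -170 - \left(\frac{47671}{23134} + \frac{i \sqrt{11606}}{64008}\right) = - \frac{3980451}{23134} - \frac{i \sqrt{11606}}{64008}$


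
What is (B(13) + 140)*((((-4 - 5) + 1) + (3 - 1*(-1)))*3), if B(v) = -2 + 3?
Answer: -1692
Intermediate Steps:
B(v) = 1
(B(13) + 140)*((((-4 - 5) + 1) + (3 - 1*(-1)))*3) = (1 + 140)*((((-4 - 5) + 1) + (3 - 1*(-1)))*3) = 141*(((-9 + 1) + (3 + 1))*3) = 141*((-8 + 4)*3) = 141*(-4*3) = 141*(-12) = -1692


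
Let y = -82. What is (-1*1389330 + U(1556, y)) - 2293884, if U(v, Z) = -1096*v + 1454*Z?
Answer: -5507818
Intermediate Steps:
(-1*1389330 + U(1556, y)) - 2293884 = (-1*1389330 + (-1096*1556 + 1454*(-82))) - 2293884 = (-1389330 + (-1705376 - 119228)) - 2293884 = (-1389330 - 1824604) - 2293884 = -3213934 - 2293884 = -5507818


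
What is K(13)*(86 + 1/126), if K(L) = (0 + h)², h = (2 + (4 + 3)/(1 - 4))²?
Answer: 10837/10206 ≈ 1.0618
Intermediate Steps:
h = ⅑ (h = (2 + 7/(-3))² = (2 + 7*(-⅓))² = (2 - 7/3)² = (-⅓)² = ⅑ ≈ 0.11111)
K(L) = 1/81 (K(L) = (0 + ⅑)² = (⅑)² = 1/81)
K(13)*(86 + 1/126) = (86 + 1/126)/81 = (1/81)*(10837/126) = 10837/10206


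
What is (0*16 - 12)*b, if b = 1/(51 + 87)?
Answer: -2/23 ≈ -0.086957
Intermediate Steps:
b = 1/138 ≈ 0.0072464
(0*16 - 12)*b = (0*16 - 12)*(1/138) = (0 - 12)*(1/138) = -12*1/138 = -2/23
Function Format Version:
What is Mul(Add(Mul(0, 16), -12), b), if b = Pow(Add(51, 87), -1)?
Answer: Rational(-2, 23) ≈ -0.086957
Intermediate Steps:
b = Rational(1, 138) (b = Pow(138, -1) = Rational(1, 138) ≈ 0.0072464)
Mul(Add(Mul(0, 16), -12), b) = Mul(Add(Mul(0, 16), -12), Rational(1, 138)) = Mul(Add(0, -12), Rational(1, 138)) = Mul(-12, Rational(1, 138)) = Rational(-2, 23)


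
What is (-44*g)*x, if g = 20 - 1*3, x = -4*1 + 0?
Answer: 2992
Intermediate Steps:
x = -4 (x = -4 + 0 = -4)
g = 17 (g = 20 - 3 = 17)
(-44*g)*x = -44*17*(-4) = -748*(-4) = 2992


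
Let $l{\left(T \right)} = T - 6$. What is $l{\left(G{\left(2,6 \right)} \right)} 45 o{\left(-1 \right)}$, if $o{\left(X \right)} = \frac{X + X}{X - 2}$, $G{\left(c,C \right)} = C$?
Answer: $0$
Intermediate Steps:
$o{\left(X \right)} = \frac{2 X}{-2 + X}$
$l{\left(T \right)} = -6 + T$
$l{\left(G{\left(2,6 \right)} \right)} 45 o{\left(-1 \right)} = \left(-6 + 6\right) 45 \cdot 2 \left(-1\right) \frac{1}{-2 - 1} = 0 \cdot 45 \cdot 2 \left(-1\right) \frac{1}{-3} = 0 \cdot 2 \left(-1\right) \left(- \frac{1}{3}\right) = 0 \cdot \frac{2}{3} = 0$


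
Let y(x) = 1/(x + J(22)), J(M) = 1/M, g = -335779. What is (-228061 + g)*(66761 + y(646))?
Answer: -535013181001600/14213 ≈ -3.7643e+10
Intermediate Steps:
y(x) = 1/(1/22 + x) (y(x) = 1/(x + 1/22) = 1/(1/22 + x))
(-228061 + g)*(66761 + y(646)) = (-228061 - 335779)*(66761 + 22/(1 + 22*646)) = -563840*(66761 + 22/(1 + 14212)) = -563840*(66761 + 22/14213) = -563840*948874115/14213 = -535013181001600/14213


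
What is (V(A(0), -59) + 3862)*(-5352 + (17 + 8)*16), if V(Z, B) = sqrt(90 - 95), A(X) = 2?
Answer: -19124624 - 4952*I*sqrt(5) ≈ -1.9125e+7 - 11073.0*I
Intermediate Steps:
V(Z, B) = I*sqrt(5) (V(Z, B) = sqrt(-5) = I*sqrt(5))
(V(A(0), -59) + 3862)*(-5352 + (17 + 8)*16) = (I*sqrt(5) + 3862)*(-5352 + (17 + 8)*16) = (3862 + I*sqrt(5))*(-5352 + 25*16) = (3862 + I*sqrt(5))*(-5352 + 400) = (3862 + I*sqrt(5))*(-4952) = -19124624 - 4952*I*sqrt(5)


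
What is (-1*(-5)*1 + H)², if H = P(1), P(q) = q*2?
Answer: 49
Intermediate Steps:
P(q) = 2*q
H = 2 (H = 2*1 = 2)
(-1*(-5)*1 + H)² = (-1*(-5)*1 + 2)² = (5*1 + 2)² = (5 + 2)² = 7² = 49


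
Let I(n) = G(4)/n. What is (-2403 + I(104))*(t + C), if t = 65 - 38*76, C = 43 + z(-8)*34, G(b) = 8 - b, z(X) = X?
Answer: 95339902/13 ≈ 7.3338e+6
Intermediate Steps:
I(n) = 4/n (I(n) = (8 - 1*4)/n = (8 - 4)/n = 4/n)
C = -229 (C = 43 - 8*34 = 43 - 272 = -229)
t = -2823 (t = 65 - 2888 = -2823)
(-2403 + I(104))*(t + C) = (-2403 + 4/104)*(-2823 - 229) = (-2403 + 4*(1/104))*(-3052) = (-2403 + 1/26)*(-3052) = -62477/26*(-3052) = 95339902/13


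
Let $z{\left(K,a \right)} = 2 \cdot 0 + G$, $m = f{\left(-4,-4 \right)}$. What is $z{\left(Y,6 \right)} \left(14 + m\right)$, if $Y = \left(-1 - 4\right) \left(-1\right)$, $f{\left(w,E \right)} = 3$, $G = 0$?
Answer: $0$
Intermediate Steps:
$m = 3$
$Y = 5$ ($Y = \left(-5\right) \left(-1\right) = 5$)
$z{\left(K,a \right)} = 0$ ($z{\left(K,a \right)} = 2 \cdot 0 + 0 = 0 + 0 = 0$)
$z{\left(Y,6 \right)} \left(14 + m\right) = 0 \left(14 + 3\right) = 0 \cdot 17 = 0$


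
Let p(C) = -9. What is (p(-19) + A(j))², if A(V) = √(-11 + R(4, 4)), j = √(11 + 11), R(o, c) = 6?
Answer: (9 - I*√5)² ≈ 76.0 - 40.249*I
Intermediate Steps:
j = √22 ≈ 4.6904
A(V) = I*√5 (A(V) = √(-11 + 6) = √(-5) = I*√5)
(p(-19) + A(j))² = (-9 + I*√5)²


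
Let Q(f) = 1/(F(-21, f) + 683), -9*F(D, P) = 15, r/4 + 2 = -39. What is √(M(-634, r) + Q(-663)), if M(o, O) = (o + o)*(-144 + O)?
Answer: √407916960829/1022 ≈ 624.94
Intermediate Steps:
r = -164 (r = -8 + 4*(-39) = -8 - 156 = -164)
F(D, P) = -5/3 (F(D, P) = -⅑*15 = -5/3)
M(o, O) = 2*o*(-144 + O) (M(o, O) = (2*o)*(-144 + O) = 2*o*(-144 + O))
Q(f) = 3/2044 (Q(f) = 1/(-5/3 + 683) = 1/(2044/3) = 3/2044)
√(M(-634, r) + Q(-663)) = √(2*(-634)*(-144 - 164) + 3/2044) = √(2*(-634)*(-308) + 3/2044) = √(390544 + 3/2044) = √(798271939/2044) = √407916960829/1022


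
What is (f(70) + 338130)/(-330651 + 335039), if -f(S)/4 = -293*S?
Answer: 210085/2194 ≈ 95.754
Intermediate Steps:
f(S) = 1172*S (f(S) = -(-1172)*S = 1172*S)
(f(70) + 338130)/(-330651 + 335039) = (1172*70 + 338130)/(-330651 + 335039) = (82040 + 338130)/4388 = 420170*(1/4388) = 210085/2194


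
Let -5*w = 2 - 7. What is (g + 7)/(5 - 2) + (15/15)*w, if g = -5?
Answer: 5/3 ≈ 1.6667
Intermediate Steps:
w = 1 (w = -(2 - 7)/5 = -1/5*(-5) = 1)
(g + 7)/(5 - 2) + (15/15)*w = (-5 + 7)/(5 - 2) + (15/15)*1 = 2/3 + (15*(1/15))*1 = 2*(1/3) + 1*1 = 2/3 + 1 = 5/3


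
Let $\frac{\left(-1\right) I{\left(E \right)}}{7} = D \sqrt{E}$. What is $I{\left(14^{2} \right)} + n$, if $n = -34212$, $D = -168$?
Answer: $-17748$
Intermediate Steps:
$I{\left(E \right)} = 1176 \sqrt{E}$ ($I{\left(E \right)} = - 7 \left(- 168 \sqrt{E}\right) = 1176 \sqrt{E}$)
$I{\left(14^{2} \right)} + n = 1176 \sqrt{14^{2}} - 34212 = 1176 \sqrt{196} - 34212 = 1176 \cdot 14 - 34212 = 16464 - 34212 = -17748$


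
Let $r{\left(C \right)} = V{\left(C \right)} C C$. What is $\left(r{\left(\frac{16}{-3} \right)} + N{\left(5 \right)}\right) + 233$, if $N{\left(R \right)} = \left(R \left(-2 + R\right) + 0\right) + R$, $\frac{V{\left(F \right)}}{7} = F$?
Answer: $- \frac{21841}{27} \approx -808.93$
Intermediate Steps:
$V{\left(F \right)} = 7 F$
$r{\left(C \right)} = 7 C^{3}$ ($r{\left(C \right)} = 7 C C C = 7 C C^{2} = 7 C^{3}$)
$N{\left(R \right)} = R + R \left(-2 + R\right)$ ($N{\left(R \right)} = R \left(-2 + R\right) + R = R + R \left(-2 + R\right)$)
$\left(r{\left(\frac{16}{-3} \right)} + N{\left(5 \right)}\right) + 233 = \left(7 \left(\frac{16}{-3}\right)^{3} + 5 \left(-1 + 5\right)\right) + 233 = \left(7 \left(16 \left(- \frac{1}{3}\right)\right)^{3} + 5 \cdot 4\right) + 233 = \left(7 \left(- \frac{16}{3}\right)^{3} + 20\right) + 233 = \left(7 \left(- \frac{4096}{27}\right) + 20\right) + 233 = \left(- \frac{28672}{27} + 20\right) + 233 = - \frac{28132}{27} + 233 = - \frac{21841}{27}$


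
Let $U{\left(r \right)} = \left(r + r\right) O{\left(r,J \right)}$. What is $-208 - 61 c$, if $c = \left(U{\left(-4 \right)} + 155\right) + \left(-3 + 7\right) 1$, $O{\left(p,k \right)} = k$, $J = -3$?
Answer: $-11371$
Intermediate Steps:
$U{\left(r \right)} = - 6 r$ ($U{\left(r \right)} = \left(r + r\right) \left(-3\right) = 2 r \left(-3\right) = - 6 r$)
$c = 183$ ($c = \left(\left(-6\right) \left(-4\right) + 155\right) + \left(-3 + 7\right) 1 = \left(24 + 155\right) + 4 \cdot 1 = 179 + 4 = 183$)
$-208 - 61 c = -208 - 11163 = -11371$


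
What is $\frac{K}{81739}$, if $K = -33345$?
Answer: $- \frac{33345}{81739} \approx -0.40794$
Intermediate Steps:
$\frac{K}{81739} = - \frac{33345}{81739}$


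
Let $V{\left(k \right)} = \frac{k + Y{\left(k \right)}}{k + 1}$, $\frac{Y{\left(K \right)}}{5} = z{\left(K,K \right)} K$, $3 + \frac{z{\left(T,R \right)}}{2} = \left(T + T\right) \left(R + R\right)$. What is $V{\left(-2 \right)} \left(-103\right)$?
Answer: $-26986$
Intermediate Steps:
$z{\left(T,R \right)} = -6 + 8 R T$ ($z{\left(T,R \right)} = -6 + 2 \left(T + T\right) \left(R + R\right) = -6 + 2 \cdot 2 T 2 R = -6 + 2 \cdot 4 R T = -6 + 8 R T$)
$Y{\left(K \right)} = 5 K \left(-6 + 8 K^{2}\right)$ ($Y{\left(K \right)} = 5 \left(-6 + 8 K K\right) K = 5 \left(-6 + 8 K^{2}\right) K = 5 K \left(-6 + 8 K^{2}\right)$)
$V{\left(k \right)} = \frac{- 29 k + 40 k^{3}}{1 + k}$ ($V{\left(k \right)} = \frac{k + \left(- 30 k + 40 k^{3}\right)}{k + 1} = \frac{- 29 k + 40 k^{3}}{1 + k}$)
$V{\left(-2 \right)} \left(-103\right) = - \frac{2 \left(-29 + 40 \left(-2\right)^{2}\right)}{1 - 2} \left(-103\right) = - \frac{2 \left(-29 + 40 \cdot 4\right)}{-1} \left(-103\right) = \left(-2\right) \left(-1\right) \left(-29 + 160\right) \left(-103\right) = \left(-2\right) \left(-1\right) 131 \left(-103\right) = 262 \left(-103\right) = -26986$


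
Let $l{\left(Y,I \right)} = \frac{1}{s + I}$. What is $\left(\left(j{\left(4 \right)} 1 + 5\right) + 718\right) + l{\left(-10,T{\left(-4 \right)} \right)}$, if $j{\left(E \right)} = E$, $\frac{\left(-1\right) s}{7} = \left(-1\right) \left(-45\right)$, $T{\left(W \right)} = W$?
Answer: $\frac{231912}{319} \approx 727.0$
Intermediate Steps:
$s = -315$ ($s = - 7 \left(\left(-1\right) \left(-45\right)\right) = \left(-7\right) 45 = -315$)
$l{\left(Y,I \right)} = \frac{1}{-315 + I}$
$\left(\left(j{\left(4 \right)} 1 + 5\right) + 718\right) + l{\left(-10,T{\left(-4 \right)} \right)} = \left(\left(4 \cdot 1 + 5\right) + 718\right) + \frac{1}{-315 - 4} = \left(\left(4 + 5\right) + 718\right) + \frac{1}{-319} = \left(9 + 718\right) - \frac{1}{319} = 727 - \frac{1}{319} = \frac{231912}{319}$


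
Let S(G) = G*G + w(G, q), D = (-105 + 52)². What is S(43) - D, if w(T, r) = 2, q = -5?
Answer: -958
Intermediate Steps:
D = 2809 (D = (-53)² = 2809)
S(G) = 2 + G² (S(G) = G*G + 2 = G² + 2 = 2 + G²)
S(43) - D = (2 + 43²) - 1*2809 = (2 + 1849) - 2809 = 1851 - 2809 = -958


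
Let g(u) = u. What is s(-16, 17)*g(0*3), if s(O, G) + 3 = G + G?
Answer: 0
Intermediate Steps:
s(O, G) = -3 + 2*G (s(O, G) = -3 + (G + G) = -3 + 2*G)
s(-16, 17)*g(0*3) = (-3 + 2*17)*(0*3) = (-3 + 34)*0 = 31*0 = 0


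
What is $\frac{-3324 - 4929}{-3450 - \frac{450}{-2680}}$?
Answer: $\frac{737268}{308185} \approx 2.3923$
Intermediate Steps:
$\frac{-3324 - 4929}{-3450 - \frac{450}{-2680}} = - \frac{8253}{-3450 - - \frac{45}{268}} = - \frac{8253}{-3450 + \frac{45}{268}} = - \frac{8253}{- \frac{924555}{268}} = \left(-8253\right) \left(- \frac{268}{924555}\right) = \frac{737268}{308185}$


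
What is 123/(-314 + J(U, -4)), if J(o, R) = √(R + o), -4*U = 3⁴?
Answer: -154488/394481 - 246*I*√97/394481 ≈ -0.39162 - 0.0061418*I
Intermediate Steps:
U = -81/4 (U = -¼*3⁴ = -¼*81 = -81/4 ≈ -20.250)
123/(-314 + J(U, -4)) = 123/(-314 + √(-4 - 81/4)) = 123/(-314 + √(-97/4)) = 123/(-314 + I*√97/2)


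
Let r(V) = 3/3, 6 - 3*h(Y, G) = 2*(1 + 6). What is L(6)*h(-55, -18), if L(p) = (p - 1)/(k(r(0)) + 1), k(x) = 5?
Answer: -20/9 ≈ -2.2222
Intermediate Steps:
h(Y, G) = -8/3 (h(Y, G) = 2 - 2*(1 + 6)/3 = 2 - 2*7/3 = 2 - 1/3*14 = 2 - 14/3 = -8/3)
r(V) = 1 (r(V) = 3*(1/3) = 1)
L(p) = -1/6 + p/6 (L(p) = (p - 1)/(5 + 1) = (-1 + p)/6 = (-1 + p)*(1/6) = -1/6 + p/6)
L(6)*h(-55, -18) = (-1/6 + (1/6)*6)*(-8/3) = (-1/6 + 1)*(-8/3) = (5/6)*(-8/3) = -20/9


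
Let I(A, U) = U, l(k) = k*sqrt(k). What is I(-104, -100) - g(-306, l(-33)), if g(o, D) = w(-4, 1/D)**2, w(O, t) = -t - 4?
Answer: -4168691/35937 - 8*I*sqrt(33)/1089 ≈ -116.0 - 0.042201*I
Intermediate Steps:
l(k) = k**(3/2)
w(O, t) = -4 - t
g(o, D) = (-4 - 1/D)**2
I(-104, -100) - g(-306, l(-33)) = -100 - (1 + 4*(-33)**(3/2))**2/((-33)**(3/2))**2 = -100 - (1 + 4*(-33*I*sqrt(33)))**2/(-33*I*sqrt(33))**2 = -100 - (-1)*(1 - 132*I*sqrt(33))**2/35937 = -100 + (1 - 132*I*sqrt(33))**2/35937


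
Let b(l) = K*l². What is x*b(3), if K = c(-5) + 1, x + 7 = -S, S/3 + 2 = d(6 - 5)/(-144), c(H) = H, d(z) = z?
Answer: 141/4 ≈ 35.250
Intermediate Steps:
S = -289/48 (S = -6 + 3*((6 - 5)/(-144)) = -6 + 3*(1*(-1/144)) = -6 + 3*(-1/144) = -6 - 1/48 = -289/48 ≈ -6.0208)
x = -47/48 (x = -7 - 1*(-289/48) = -7 + 289/48 = -47/48 ≈ -0.97917)
K = -4 (K = -5 + 1 = -4)
b(l) = -4*l²
x*b(3) = -(-47)*3²/12 = -(-47)*9/12 = -47/48*(-36) = 141/4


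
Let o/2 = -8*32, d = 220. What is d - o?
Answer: 732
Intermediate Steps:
o = -512 (o = 2*(-8*32) = 2*(-256) = -512)
d - o = 220 - 1*(-512) = 220 + 512 = 732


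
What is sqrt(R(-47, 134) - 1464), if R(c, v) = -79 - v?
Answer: I*sqrt(1677) ≈ 40.951*I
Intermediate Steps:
sqrt(R(-47, 134) - 1464) = sqrt((-79 - 1*134) - 1464) = sqrt((-79 - 134) - 1464) = sqrt(-213 - 1464) = sqrt(-1677) = I*sqrt(1677)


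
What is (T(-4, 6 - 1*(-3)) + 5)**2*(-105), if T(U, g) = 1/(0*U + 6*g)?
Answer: -2570435/972 ≈ -2644.5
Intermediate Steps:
T(U, g) = 1/(6*g) (T(U, g) = 1/(0 + 6*g) = 1/(6*g))
(T(-4, 6 - 1*(-3)) + 5)**2*(-105) = (1/(6*(6 - 1*(-3))) + 5)**2*(-105) = (1/(6*(6 + 3)) + 5)**2*(-105) = ((1/6)/9 + 5)**2*(-105) = ((1/6)*(1/9) + 5)**2*(-105) = (1/54 + 5)**2*(-105) = (271/54)**2*(-105) = (73441/2916)*(-105) = -2570435/972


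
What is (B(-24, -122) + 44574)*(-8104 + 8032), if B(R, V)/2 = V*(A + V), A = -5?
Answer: -5440464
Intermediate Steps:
B(R, V) = 2*V*(-5 + V) (B(R, V) = 2*(V*(-5 + V)) = 2*V*(-5 + V))
(B(-24, -122) + 44574)*(-8104 + 8032) = (2*(-122)*(-5 - 122) + 44574)*(-8104 + 8032) = (2*(-122)*(-127) + 44574)*(-72) = (30988 + 44574)*(-72) = 75562*(-72) = -5440464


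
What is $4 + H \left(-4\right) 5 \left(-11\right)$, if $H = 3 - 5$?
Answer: $-436$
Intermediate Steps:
$H = -2$ ($H = 3 - 5 = -2$)
$4 + H \left(-4\right) 5 \left(-11\right) = 4 + \left(-2\right) \left(-4\right) 5 \left(-11\right) = 4 + 8 \cdot 5 \left(-11\right) = 4 + 40 \left(-11\right) = 4 - 440 = -436$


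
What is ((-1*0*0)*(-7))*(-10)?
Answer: 0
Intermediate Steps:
((-1*0*0)*(-7))*(-10) = ((0*0)*(-7))*(-10) = (0*(-7))*(-10) = 0*(-10) = 0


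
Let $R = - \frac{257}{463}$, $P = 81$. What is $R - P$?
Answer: $- \frac{37760}{463} \approx -81.555$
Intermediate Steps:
$R = - \frac{257}{463}$ ($R = \left(-257\right) \frac{1}{463} = - \frac{257}{463} \approx -0.55508$)
$R - P = - \frac{257}{463} - 81 = - \frac{37760}{463}$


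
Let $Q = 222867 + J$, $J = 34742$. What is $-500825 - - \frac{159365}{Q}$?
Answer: $- \frac{129016868060}{257609} \approx -5.0082 \cdot 10^{5}$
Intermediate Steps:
$Q = 257609$ ($Q = 222867 + 34742 = 257609$)
$-500825 - - \frac{159365}{Q} = -500825 - - \frac{159365}{257609} = -500825 + \frac{159365}{257609} = - \frac{129016868060}{257609}$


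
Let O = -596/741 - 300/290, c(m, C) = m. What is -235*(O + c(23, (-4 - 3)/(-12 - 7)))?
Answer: -106862255/21489 ≈ -4972.9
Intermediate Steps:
O = -39514/21489 (O = -596*1/741 - 300*1/290 = -596/741 - 30/29 = -39514/21489 ≈ -1.8388)
-235*(O + c(23, (-4 - 3)/(-12 - 7))) = -235*(-39514/21489 + 23) = -235*454733/21489 = -106862255/21489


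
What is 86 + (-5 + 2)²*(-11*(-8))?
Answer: 878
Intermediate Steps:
86 + (-5 + 2)²*(-11*(-8)) = 86 + (-3)²*88 = 86 + 9*88 = 86 + 792 = 878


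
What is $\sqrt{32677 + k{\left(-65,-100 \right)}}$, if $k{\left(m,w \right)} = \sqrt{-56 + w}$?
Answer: $\sqrt{32677 + 2 i \sqrt{39}} \approx 180.77 + 0.0345 i$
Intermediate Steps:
$\sqrt{32677 + k{\left(-65,-100 \right)}} = \sqrt{32677 + \sqrt{-56 - 100}} = \sqrt{32677 + \sqrt{-156}} = \sqrt{32677 + 2 i \sqrt{39}}$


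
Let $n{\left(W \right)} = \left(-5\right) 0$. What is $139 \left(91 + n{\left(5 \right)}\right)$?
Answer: $12649$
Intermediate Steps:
$n{\left(W \right)} = 0$
$139 \left(91 + n{\left(5 \right)}\right) = 139 \left(91 + 0\right) = 139 \cdot 91 = 12649$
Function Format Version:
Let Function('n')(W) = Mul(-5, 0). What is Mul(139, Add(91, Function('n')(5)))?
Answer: 12649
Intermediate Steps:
Function('n')(W) = 0
Mul(139, Add(91, Function('n')(5))) = Mul(139, Add(91, 0)) = Mul(139, 91) = 12649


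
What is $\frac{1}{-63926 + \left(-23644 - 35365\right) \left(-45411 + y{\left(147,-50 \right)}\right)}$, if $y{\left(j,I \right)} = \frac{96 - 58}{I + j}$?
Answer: $\frac{97}{259918353639} \approx 3.7319 \cdot 10^{-10}$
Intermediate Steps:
$y{\left(j,I \right)} = \frac{38}{I + j}$
$\frac{1}{-63926 + \left(-23644 - 35365\right) \left(-45411 + y{\left(147,-50 \right)}\right)} = \frac{1}{-63926 + \left(-23644 - 35365\right) \left(-45411 + \frac{38}{-50 + 147}\right)} = \frac{1}{-63926 - 59009 \left(-45411 + \frac{38}{97}\right)} = \frac{1}{-63926 - - \frac{259924554461}{97}} = \frac{1}{-63926 + \frac{259924554461}{97}} = \frac{1}{\frac{259918353639}{97}} = \frac{97}{259918353639}$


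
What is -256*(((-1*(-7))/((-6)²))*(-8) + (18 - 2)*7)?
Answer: -254464/9 ≈ -28274.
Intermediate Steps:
-256*(((-1*(-7))/((-6)²))*(-8) + (18 - 2)*7) = -256*((7/36)*(-8) + 16*7) = -256*((7*(1/36))*(-8) + 112) = -256*((7/36)*(-8) + 112) = -256*(-14/9 + 112) = -256*994/9 = -254464/9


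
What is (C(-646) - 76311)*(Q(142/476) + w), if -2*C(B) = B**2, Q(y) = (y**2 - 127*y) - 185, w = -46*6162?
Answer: 4579017318672777/56644 ≈ 8.0839e+10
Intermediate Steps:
w = -283452
Q(y) = -185 + y**2 - 127*y
C(B) = -B**2/2
(C(-646) - 76311)*(Q(142/476) + w) = (-1/2*(-646)**2 - 76311)*((-185 + (142/476)**2 - 18034/476) - 283452) = (-1/2*417316 - 76311)*((-185 + (142*(1/476))**2 - 18034/476) - 283452) = (-208658 - 76311)*((-185 + (71/238)**2 - 127*71/238) - 283452) = -284969*((-185 + 5041/56644 - 9017/238) - 283452) = -284969*(-12620145/56644 - 283452) = -284969*(-16068475233/56644) = 4579017318672777/56644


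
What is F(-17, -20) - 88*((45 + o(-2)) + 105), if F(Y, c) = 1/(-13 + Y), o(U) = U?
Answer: -390721/30 ≈ -13024.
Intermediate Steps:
F(-17, -20) - 88*((45 + o(-2)) + 105) = 1/(-13 - 17) - 88*((45 - 2) + 105) = 1/(-30) - 88*(43 + 105) = -1/30 - 88*148 = -1/30 - 13024 = -390721/30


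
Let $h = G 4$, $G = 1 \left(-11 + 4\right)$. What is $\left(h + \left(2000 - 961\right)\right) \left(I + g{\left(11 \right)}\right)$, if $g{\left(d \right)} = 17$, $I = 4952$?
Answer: $5023659$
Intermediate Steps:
$G = -7$ ($G = 1 \left(-7\right) = -7$)
$h = -28$ ($h = \left(-7\right) 4 = -28$)
$\left(h + \left(2000 - 961\right)\right) \left(I + g{\left(11 \right)}\right) = \left(-28 + \left(2000 - 961\right)\right) \left(4952 + 17\right) = \left(-28 + 1039\right) 4969 = 1011 \cdot 4969 = 5023659$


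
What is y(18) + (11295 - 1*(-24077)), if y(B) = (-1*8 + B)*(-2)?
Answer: 35352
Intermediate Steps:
y(B) = 16 - 2*B (y(B) = (-8 + B)*(-2) = 16 - 2*B)
y(18) + (11295 - 1*(-24077)) = (16 - 2*18) + (11295 - 1*(-24077)) = (16 - 36) + (11295 + 24077) = -20 + 35372 = 35352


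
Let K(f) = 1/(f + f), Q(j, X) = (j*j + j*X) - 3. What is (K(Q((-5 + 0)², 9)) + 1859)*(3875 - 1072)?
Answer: 8827059041/1694 ≈ 5.2108e+6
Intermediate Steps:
Q(j, X) = -3 + j² + X*j (Q(j, X) = (j² + X*j) - 3 = -3 + j² + X*j)
K(f) = 1/(2*f)
(K(Q((-5 + 0)², 9)) + 1859)*(3875 - 1072) = (1/(2*(-3 + ((-5 + 0)²)² + 9*(-5 + 0)²)) + 1859)*(3875 - 1072) = (1/(2*(-3 + ((-5)²)² + 9*(-5)²)) + 1859)*2803 = (1/(2*(-3 + 25² + 9*25)) + 1859)*2803 = (1/(2*(-3 + 625 + 225)) + 1859)*2803 = ((½)/847 + 1859)*2803 = ((½)*(1/847) + 1859)*2803 = (1/1694 + 1859)*2803 = (3149147/1694)*2803 = 8827059041/1694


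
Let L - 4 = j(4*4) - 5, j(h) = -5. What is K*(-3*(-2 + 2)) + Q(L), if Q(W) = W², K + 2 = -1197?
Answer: 36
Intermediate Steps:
K = -1199 (K = -2 - 1197 = -1199)
L = -6 (L = 4 + (-5 - 5) = 4 - 10 = -6)
K*(-3*(-2 + 2)) + Q(L) = -(-3597)*(-2 + 2) + (-6)² = -(-3597)*0 + 36 = -1199*0 + 36 = 0 + 36 = 36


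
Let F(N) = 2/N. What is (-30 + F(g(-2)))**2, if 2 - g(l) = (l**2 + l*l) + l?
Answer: 3721/4 ≈ 930.25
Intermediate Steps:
g(l) = 2 - l - 2*l**2 (g(l) = 2 - ((l**2 + l*l) + l) = 2 - ((l**2 + l**2) + l) = 2 - (2*l**2 + l) = 2 - (l + 2*l**2) = 2 + (-l - 2*l**2) = 2 - l - 2*l**2)
(-30 + F(g(-2)))**2 = (-30 + 2/(2 - 1*(-2) - 2*(-2)**2))**2 = (-30 + 2/(2 + 2 - 2*4))**2 = (-30 + 2/(2 + 2 - 8))**2 = (-30 + 2/(-4))**2 = (-30 + 2*(-1/4))**2 = (-30 - 1/2)**2 = (-61/2)**2 = 3721/4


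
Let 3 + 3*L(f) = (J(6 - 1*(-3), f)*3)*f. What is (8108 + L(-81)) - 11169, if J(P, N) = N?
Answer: 3499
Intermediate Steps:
L(f) = -1 + f² (L(f) = -1 + ((f*3)*f)/3 = -1 + ((3*f)*f)/3 = -1 + (3*f²)/3 = -1 + f²)
(8108 + L(-81)) - 11169 = (8108 + (-1 + (-81)²)) - 11169 = (8108 + (-1 + 6561)) - 11169 = (8108 + 6560) - 11169 = 14668 - 11169 = 3499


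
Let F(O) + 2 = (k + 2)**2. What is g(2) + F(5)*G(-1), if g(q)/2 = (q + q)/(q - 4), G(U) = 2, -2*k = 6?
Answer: -6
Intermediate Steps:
k = -3 (k = -1/2*6 = -3)
g(q) = 4*q/(-4 + q) (g(q) = 2*((q + q)/(q - 4)) = 2*((2*q)/(-4 + q)) = 2*(2*q/(-4 + q)) = 4*q/(-4 + q))
F(O) = -1 (F(O) = -2 + (-3 + 2)**2 = -2 + (-1)**2 = -2 + 1 = -1)
g(2) + F(5)*G(-1) = 4*2/(-4 + 2) - 1*2 = 4*2/(-2) - 2 = 4*2*(-1/2) - 2 = -4 - 2 = -6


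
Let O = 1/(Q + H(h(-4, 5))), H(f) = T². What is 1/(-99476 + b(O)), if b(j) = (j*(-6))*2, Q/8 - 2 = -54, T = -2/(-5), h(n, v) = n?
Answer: -2599/258538049 ≈ -1.0053e-5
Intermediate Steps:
T = ⅖ (T = -2*(-⅕) = ⅖ ≈ 0.40000)
Q = -416 (Q = 16 + 8*(-54) = 16 - 432 = -416)
H(f) = 4/25 (H(f) = (⅖)² = 4/25)
O = -25/10396 (O = 1/(-416 + 4/25) = 1/(-10396/25) = -25/10396 ≈ -0.0024048)
b(j) = -12*j (b(j) = -6*j*2 = -12*j)
1/(-99476 + b(O)) = 1/(-99476 - 12*(-25/10396)) = 1/(-99476 + 75/2599) = 1/(-258538049/2599) = -2599/258538049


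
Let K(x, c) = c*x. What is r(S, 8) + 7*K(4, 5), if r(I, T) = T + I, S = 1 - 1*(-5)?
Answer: 154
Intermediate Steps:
S = 6 (S = 1 + 5 = 6)
r(I, T) = I + T
r(S, 8) + 7*K(4, 5) = (6 + 8) + 7*(5*4) = 14 + 7*20 = 14 + 140 = 154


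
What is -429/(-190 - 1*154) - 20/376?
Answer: 19303/16168 ≈ 1.1939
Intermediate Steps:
-429/(-190 - 1*154) - 20/376 = -429/(-190 - 154) - 20*1/376 = -429/(-344) - 5/94 = -429*(-1/344) - 5/94 = 429/344 - 5/94 = 19303/16168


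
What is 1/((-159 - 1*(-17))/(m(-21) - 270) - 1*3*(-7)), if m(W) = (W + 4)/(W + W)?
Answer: 11323/243747 ≈ 0.046454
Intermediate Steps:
m(W) = (4 + W)/(2*W) (m(W) = (4 + W)/((2*W)) = (4 + W)*(1/(2*W)) = (4 + W)/(2*W))
1/((-159 - 1*(-17))/(m(-21) - 270) - 1*3*(-7)) = 1/((-159 - 1*(-17))/((½)*(4 - 21)/(-21) - 270) - 1*3*(-7)) = 1/((-159 + 17)/((½)*(-1/21)*(-17) - 270) - 3*(-7)) = 1/(-142/(17/42 - 270) + 21) = 1/(-142/(-11323/42) + 21) = 1/(-142*(-42/11323) + 21) = 1/(5964/11323 + 21) = 1/(243747/11323) = 11323/243747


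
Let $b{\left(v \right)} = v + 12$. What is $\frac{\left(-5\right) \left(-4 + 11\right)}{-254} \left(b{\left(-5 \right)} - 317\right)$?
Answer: $- \frac{5425}{127} \approx -42.717$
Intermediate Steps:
$b{\left(v \right)} = 12 + v$
$\frac{\left(-5\right) \left(-4 + 11\right)}{-254} \left(b{\left(-5 \right)} - 317\right) = \frac{\left(-5\right) \left(-4 + 11\right)}{-254} \left(\left(12 - 5\right) - 317\right) = \left(-5\right) 7 \left(- \frac{1}{254}\right) \left(7 - 317\right) = \left(-35\right) \left(- \frac{1}{254}\right) \left(-310\right) = \frac{35}{254} \left(-310\right) = - \frac{5425}{127}$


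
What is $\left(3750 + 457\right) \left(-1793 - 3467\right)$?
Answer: $-22128820$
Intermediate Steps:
$\left(3750 + 457\right) \left(-1793 - 3467\right) = 4207 \left(-5260\right) = -22128820$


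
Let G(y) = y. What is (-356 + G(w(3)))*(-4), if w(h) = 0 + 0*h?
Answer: 1424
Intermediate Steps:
w(h) = 0 (w(h) = 0 + 0 = 0)
(-356 + G(w(3)))*(-4) = (-356 + 0)*(-4) = -356*(-4) = 1424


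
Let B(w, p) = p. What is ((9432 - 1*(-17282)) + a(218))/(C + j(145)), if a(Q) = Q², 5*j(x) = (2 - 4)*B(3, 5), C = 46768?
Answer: 37119/23383 ≈ 1.5874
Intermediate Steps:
j(x) = -2 (j(x) = ((2 - 4)*5)/5 = (-2*5)/5 = (⅕)*(-10) = -2)
((9432 - 1*(-17282)) + a(218))/(C + j(145)) = ((9432 - 1*(-17282)) + 218²)/(46768 - 2) = ((9432 + 17282) + 47524)/46766 = (26714 + 47524)*(1/46766) = 74238*(1/46766) = 37119/23383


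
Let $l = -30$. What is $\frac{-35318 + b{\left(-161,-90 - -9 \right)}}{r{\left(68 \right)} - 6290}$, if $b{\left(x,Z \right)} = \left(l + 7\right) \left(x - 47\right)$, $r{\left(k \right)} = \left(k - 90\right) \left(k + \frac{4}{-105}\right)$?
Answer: $\frac{1603035}{408721} \approx 3.9221$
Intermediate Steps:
$r{\left(k \right)} = \left(-90 + k\right) \left(- \frac{4}{105} + k\right)$ ($r{\left(k \right)} = \left(-90 + k\right) \left(k + 4 \left(- \frac{1}{105}\right)\right) = \left(-90 + k\right) \left(k - \frac{4}{105}\right) = \left(-90 + k\right) \left(- \frac{4}{105} + k\right)$)
$b{\left(x,Z \right)} = 1081 - 23 x$ ($b{\left(x,Z \right)} = \left(-30 + 7\right) \left(x - 47\right) = - 23 \left(-47 + x\right) = 1081 - 23 x$)
$\frac{-35318 + b{\left(-161,-90 - -9 \right)}}{r{\left(68 \right)} - 6290} = \frac{-35318 + \left(1081 - -3703\right)}{\left(\frac{24}{7} + 68^{2} - \frac{642872}{105}\right) - 6290} = \frac{-35318 + \left(1081 + 3703\right)}{\left(\frac{24}{7} + 4624 - \frac{642872}{105}\right) - 6290} = \frac{-35318 + 4784}{- \frac{156992}{105} - 6290} = - \frac{30534}{- \frac{817442}{105}} = \left(-30534\right) \left(- \frac{105}{817442}\right) = \frac{1603035}{408721}$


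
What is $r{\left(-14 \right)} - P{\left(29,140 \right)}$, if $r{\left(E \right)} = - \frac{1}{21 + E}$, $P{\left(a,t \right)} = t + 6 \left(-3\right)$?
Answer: $- \frac{855}{7} \approx -122.14$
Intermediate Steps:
$P{\left(a,t \right)} = -18 + t$ ($P{\left(a,t \right)} = t - 18 = -18 + t$)
$r{\left(-14 \right)} - P{\left(29,140 \right)} = - \frac{1}{21 - 14} - \left(-18 + 140\right) = - \frac{1}{7} - 122 = - \frac{855}{7}$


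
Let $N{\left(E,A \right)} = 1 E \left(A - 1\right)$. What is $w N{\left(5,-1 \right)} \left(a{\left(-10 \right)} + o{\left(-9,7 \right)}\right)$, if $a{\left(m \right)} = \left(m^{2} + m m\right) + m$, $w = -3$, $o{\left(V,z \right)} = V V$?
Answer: $8130$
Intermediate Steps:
$o{\left(V,z \right)} = V^{2}$
$a{\left(m \right)} = m + 2 m^{2}$ ($a{\left(m \right)} = \left(m^{2} + m^{2}\right) + m = 2 m^{2} + m = m + 2 m^{2}$)
$N{\left(E,A \right)} = E \left(-1 + A\right)$
$w N{\left(5,-1 \right)} \left(a{\left(-10 \right)} + o{\left(-9,7 \right)}\right) = - 3 \cdot 5 \left(-1 - 1\right) \left(- 10 \left(1 + 2 \left(-10\right)\right) + \left(-9\right)^{2}\right) = - 3 \cdot 5 \left(-2\right) \left(- 10 \left(1 - 20\right) + 81\right) = \left(-3\right) \left(-10\right) \left(\left(-10\right) \left(-19\right) + 81\right) = 30 \left(190 + 81\right) = 30 \cdot 271 = 8130$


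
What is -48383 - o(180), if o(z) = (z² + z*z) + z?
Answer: -113363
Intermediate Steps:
o(z) = z + 2*z² (o(z) = (z² + z²) + z = 2*z² + z = z + 2*z²)
-48383 - o(180) = -48383 - 180*(1 + 2*180) = -48383 - 180*(1 + 360) = -48383 - 180*361 = -48383 - 1*64980 = -48383 - 64980 = -113363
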